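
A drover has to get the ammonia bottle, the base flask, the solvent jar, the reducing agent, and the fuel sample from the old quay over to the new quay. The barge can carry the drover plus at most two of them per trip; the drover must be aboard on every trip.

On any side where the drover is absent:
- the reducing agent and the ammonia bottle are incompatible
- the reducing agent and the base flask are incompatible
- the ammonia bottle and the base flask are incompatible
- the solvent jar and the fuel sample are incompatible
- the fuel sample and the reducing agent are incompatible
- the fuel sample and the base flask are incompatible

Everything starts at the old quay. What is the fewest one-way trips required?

Whatever the first load, the items left behind include a forbidden pair without the drover. No opening move is safe, so no plan exists.

impossible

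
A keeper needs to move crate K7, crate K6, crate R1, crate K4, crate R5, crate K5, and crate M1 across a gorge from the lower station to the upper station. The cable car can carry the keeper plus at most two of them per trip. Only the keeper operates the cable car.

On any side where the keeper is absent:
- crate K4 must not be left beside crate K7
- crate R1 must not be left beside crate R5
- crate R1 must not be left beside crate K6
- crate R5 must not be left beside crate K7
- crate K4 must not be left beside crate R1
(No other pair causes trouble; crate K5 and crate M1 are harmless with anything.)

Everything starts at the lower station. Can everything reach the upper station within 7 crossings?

Counting alone: the keeper can take at most 2 across per trip to the upper station, so moving all 7 needs at least 4 loaded trips out, with a return between consecutive ones — at least 7 crossings.
The safety rule pushes this higher. Following every safe sequence of crossings, the most of the 7 that can be at the upper station as the cable car arrives there on crossing 7 is 6 — never all 7.
So the move cannot be finished within 7 crossings. (The shortest complete plan takes 9:)
1. Keeper goes to the upper station with crate K7 and crate R1.
2. Keeper goes back to the lower station alone.
3. Keeper goes to the upper station with crate K6.
4. Keeper goes back to the lower station with crate R1.
5. Keeper goes to the upper station with crate K4 and crate R5.
6. Keeper goes back to the lower station with crate K7.
7. Keeper goes to the upper station with crate K5 and crate M1.
8. Keeper goes back to the lower station alone.
9. Keeper goes to the upper station with crate K7 and crate R1.

No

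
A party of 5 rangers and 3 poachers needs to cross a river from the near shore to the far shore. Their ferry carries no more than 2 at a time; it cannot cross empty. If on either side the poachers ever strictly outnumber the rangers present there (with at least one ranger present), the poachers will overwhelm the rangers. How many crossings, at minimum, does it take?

Counting alone: each trip to the far shore takes at most 2 across and each return brings at least 1 back, so after t trips out (and t−1 returns) at most 2t − (t−1) of the 8 are across; that first reaches 8 at t = 7, so at least 13 crossings are needed.
The plan below uses exactly 13 crossings, so it is optimal:
1. 2 poachers → the far shore.  (the near shore: 5R 1P; the far shore: 0R 2P)
2. 1 poacher ← the near shore.  (the near shore: 5R 2P; the far shore: 0R 1P)
3. 2 poachers → the far shore.  (the near shore: 5R 0P; the far shore: 0R 3P)
4. 1 poacher ← the near shore.  (the near shore: 5R 1P; the far shore: 0R 2P)
5. 2 rangers → the far shore.  (the near shore: 3R 1P; the far shore: 2R 2P)
6. 1 poacher ← the near shore.  (the near shore: 3R 2P; the far shore: 2R 1P)
7. 1 ranger and 1 poacher → the far shore.  (the near shore: 2R 1P; the far shore: 3R 2P)
8. 1 poacher ← the near shore.  (the near shore: 2R 2P; the far shore: 3R 1P)
9. 2 poachers → the far shore.  (the near shore: 2R 0P; the far shore: 3R 3P)
10. 1 poacher ← the near shore.  (the near shore: 2R 1P; the far shore: 3R 2P)
11. 1 ranger and 1 poacher → the far shore.  (the near shore: 1R 0P; the far shore: 4R 3P)
12. 1 poacher ← the near shore.  (the near shore: 1R 1P; the far shore: 4R 2P)
13. 1 ranger and 1 poacher → the far shore.  (the near shore: 0R 0P; the far shore: 5R 3P)

13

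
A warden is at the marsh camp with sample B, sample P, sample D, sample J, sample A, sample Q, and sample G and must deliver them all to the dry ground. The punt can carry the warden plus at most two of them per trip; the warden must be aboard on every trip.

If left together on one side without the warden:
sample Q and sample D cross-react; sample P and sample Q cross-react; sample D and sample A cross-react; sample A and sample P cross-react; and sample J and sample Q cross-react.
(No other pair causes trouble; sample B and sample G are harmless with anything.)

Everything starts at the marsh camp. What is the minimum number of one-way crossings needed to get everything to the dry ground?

Counting alone: the warden can take at most 2 across per trip to the dry ground, so moving all 7 needs at least 4 loaded trips out, with a return between consecutive ones — at least 7 crossings.
The safety rule pushes this higher. Following every safe sequence of crossings, the most of the 7 that can be at the dry ground as the punt arrives there on crossing 7 is 6 — never all 7.
So no plan with fewer than 9 crossings exists, and this one achieves 9:
1. Warden goes to the dry ground with sample A and sample Q.
2. Warden goes back to the marsh camp alone.
3. Warden goes to the dry ground with sample B.
4. Warden goes back to the marsh camp alone.
5. Warden goes to the dry ground with sample D and sample P.
6. Warden goes back to the marsh camp with sample A and sample Q.
7. Warden goes to the dry ground with sample G and sample J.
8. Warden goes back to the marsh camp alone.
9. Warden goes to the dry ground with sample A and sample Q.

9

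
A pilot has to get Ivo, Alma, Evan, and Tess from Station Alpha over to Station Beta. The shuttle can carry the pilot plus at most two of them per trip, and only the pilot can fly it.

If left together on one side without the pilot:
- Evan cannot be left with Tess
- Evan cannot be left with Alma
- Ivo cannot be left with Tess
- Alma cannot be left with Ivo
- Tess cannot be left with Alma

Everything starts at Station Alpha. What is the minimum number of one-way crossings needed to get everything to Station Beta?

5

Counting alone: the pilot can take at most 2 across per trip to Station Beta, so moving all 4 needs at least 2 loaded trips out, with a return between consecutive ones — at least 3 crossings.
The safety rule pushes this higher. Following every safe sequence of crossings, the most of the 4 that can be at Station Beta as the shuttle arrives there on crossing 3 is 3 — never all 4.
So no plan with fewer than 5 crossings exists, and this one achieves 5:
1. Pilot goes to Station Beta with Alma and Tess.  [Station Alpha: Evan, Ivo | Station Beta: Alma, Tess]
2. Pilot goes back to Station Alpha with Alma.  [Station Alpha: Alma, Evan, Ivo | Station Beta: Tess]
3. Pilot goes to Station Beta with Evan and Ivo.  [Station Alpha: Alma | Station Beta: Evan, Ivo, Tess]
4. Pilot goes back to Station Alpha with Tess.  [Station Alpha: Alma, Tess | Station Beta: Evan, Ivo]
5. Pilot goes to Station Beta with Alma and Tess.  [Station Alpha: — | Station Beta: Alma, Evan, Ivo, Tess]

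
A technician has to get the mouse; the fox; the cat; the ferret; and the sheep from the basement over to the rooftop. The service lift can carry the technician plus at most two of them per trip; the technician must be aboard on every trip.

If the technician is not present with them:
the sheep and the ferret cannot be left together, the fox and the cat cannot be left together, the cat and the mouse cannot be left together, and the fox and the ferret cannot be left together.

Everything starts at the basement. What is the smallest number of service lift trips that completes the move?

7

Counting alone: the technician can take at most 2 across per trip to the rooftop, so moving all 5 needs at least 3 loaded trips out, with a return between consecutive ones — at least 5 crossings.
The safety rule pushes this higher. Following every safe sequence of crossings, the most of the 5 that can be at the rooftop as the service lift arrives there on crossing 5 is 4 — never all 5.
So no plan with fewer than 7 crossings exists, and this one achieves 7:
1. Technician goes to the rooftop with the cat and the ferret.
2. Technician goes back to the basement alone.
3. Technician goes to the rooftop with the mouse.
4. Technician goes back to the basement with the cat.
5. Technician goes to the rooftop with the fox and the sheep.
6. Technician goes back to the basement with the ferret.
7. Technician goes to the rooftop with the cat and the ferret.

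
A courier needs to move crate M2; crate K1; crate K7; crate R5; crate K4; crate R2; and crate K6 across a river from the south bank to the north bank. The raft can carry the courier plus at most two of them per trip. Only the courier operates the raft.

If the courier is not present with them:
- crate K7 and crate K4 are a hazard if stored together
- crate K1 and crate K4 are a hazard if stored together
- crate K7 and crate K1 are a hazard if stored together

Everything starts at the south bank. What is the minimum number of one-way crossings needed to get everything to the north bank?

11

Counting alone: the courier can take at most 2 across per trip to the north bank, so moving all 7 needs at least 4 loaded trips out, with a return between consecutive ones — at least 7 crossings.
The safety rule pushes this higher. Following every safe sequence of crossings, the most of the 7 that can be at the north bank as the raft arrives there on crossings 7, 9 is 5, 6 respectively — never all 7.
So no plan with fewer than 11 crossings exists, and this one achieves 11:
1. Courier goes to the north bank with crate K1 and crate K7.
2. Courier goes back to the south bank with crate K1.
3. Courier goes to the north bank with crate K1 and crate M2.
4. Courier goes back to the south bank with crate K1.
5. Courier goes to the north bank with crate K1 and crate R5.
6. Courier goes back to the south bank with crate K1.
7. Courier goes to the north bank with crate K1 and crate R2.
8. Courier goes back to the south bank with crate K1.
9. Courier goes to the north bank with crate K1 and crate K6.
10. Courier goes back to the south bank with crate K1.
11. Courier goes to the north bank with crate K1 and crate K4.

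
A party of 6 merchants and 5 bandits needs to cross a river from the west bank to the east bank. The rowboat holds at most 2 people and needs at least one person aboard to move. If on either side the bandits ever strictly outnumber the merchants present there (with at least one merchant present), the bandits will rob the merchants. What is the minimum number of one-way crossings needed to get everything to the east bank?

Counting alone: each trip to the east bank takes at most 2 across and each return brings at least 1 back, so after t trips out (and t−1 returns) at most 2t − (t−1) of the 11 are across; that first reaches 11 at t = 10, so at least 19 crossings are needed.
The plan below uses exactly 19 crossings, so it is optimal:
1. 2 bandits → the east bank.  (the west bank: 6M 3B; the east bank: 0M 2B)
2. 1 bandit ← the west bank.  (the west bank: 6M 4B; the east bank: 0M 1B)
3. 2 bandits → the east bank.  (the west bank: 6M 2B; the east bank: 0M 3B)
4. 1 bandit ← the west bank.  (the west bank: 6M 3B; the east bank: 0M 2B)
5. 2 merchants → the east bank.  (the west bank: 4M 3B; the east bank: 2M 2B)
6. 1 bandit ← the west bank.  (the west bank: 4M 4B; the east bank: 2M 1B)
7. 1 merchant and 1 bandit → the east bank.  (the west bank: 3M 3B; the east bank: 3M 2B)
8. 1 merchant ← the west bank.  (the west bank: 4M 3B; the east bank: 2M 2B)
9. 1 merchant and 1 bandit → the east bank.  (the west bank: 3M 2B; the east bank: 3M 3B)
10. 1 bandit ← the west bank.  (the west bank: 3M 3B; the east bank: 3M 2B)
11. 1 merchant and 1 bandit → the east bank.  (the west bank: 2M 2B; the east bank: 4M 3B)
12. 1 merchant ← the west bank.  (the west bank: 3M 2B; the east bank: 3M 3B)
13. 1 merchant and 1 bandit → the east bank.  (the west bank: 2M 1B; the east bank: 4M 4B)
14. 1 bandit ← the west bank.  (the west bank: 2M 2B; the east bank: 4M 3B)
15. 1 merchant and 1 bandit → the east bank.  (the west bank: 1M 1B; the east bank: 5M 4B)
16. 1 merchant ← the west bank.  (the west bank: 2M 1B; the east bank: 4M 4B)
17. 1 merchant and 1 bandit → the east bank.  (the west bank: 1M 0B; the east bank: 5M 5B)
18. 1 bandit ← the west bank.  (the west bank: 1M 1B; the east bank: 5M 4B)
19. 1 merchant and 1 bandit → the east bank.  (the west bank: 0M 0B; the east bank: 6M 5B)

19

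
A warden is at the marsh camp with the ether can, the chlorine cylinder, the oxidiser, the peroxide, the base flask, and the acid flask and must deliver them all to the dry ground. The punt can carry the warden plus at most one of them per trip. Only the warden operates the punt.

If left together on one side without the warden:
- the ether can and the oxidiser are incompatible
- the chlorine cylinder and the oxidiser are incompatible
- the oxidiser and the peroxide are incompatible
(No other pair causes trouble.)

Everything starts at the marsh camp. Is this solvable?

No

Following every safe sequence of crossings from the start, the most of the 6 that can be at the dry ground as the punt arrives there on crossings 1, 3, 5, 7 is 1, 2, 3, 4 respectively; the best ever achieved is 4 of 6.
From crossing 9 on, no configuration arises that was not already reachable earlier: only 36 distinct safe configurations (who is on which side, and where the punt is) can ever be reached, none of them has everyone across, and every continuation just revisits them. So no valid plan exists.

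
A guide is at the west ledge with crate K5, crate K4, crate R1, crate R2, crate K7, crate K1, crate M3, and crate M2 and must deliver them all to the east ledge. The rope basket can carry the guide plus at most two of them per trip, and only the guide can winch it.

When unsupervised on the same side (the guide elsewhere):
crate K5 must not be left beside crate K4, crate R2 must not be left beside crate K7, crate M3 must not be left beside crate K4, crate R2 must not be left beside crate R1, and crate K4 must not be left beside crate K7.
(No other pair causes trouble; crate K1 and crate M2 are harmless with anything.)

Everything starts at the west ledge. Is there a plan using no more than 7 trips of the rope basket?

No

Counting alone: the guide can take at most 2 across per trip to the east ledge, so moving all 8 needs at least 4 loaded trips out, with a return between consecutive ones — at least 7 crossings.
The safety rule pushes this higher. Following every safe sequence of crossings, the most of the 8 that can be at the east ledge as the rope basket arrives there on crossing 7 is 7 — never all 8.
So the move cannot be finished within 7 crossings. (The shortest complete plan takes 9:)
1. Guide goes to the east ledge with crate K4 and crate R2.  [the west ledge: crate K1, crate K5, crate K7, crate M2, crate M3, crate R1 | the east ledge: crate K4, crate R2]
2. Guide goes back to the west ledge alone.  [the west ledge: crate K1, crate K5, crate K7, crate M2, crate M3, crate R1 | the east ledge: crate K4, crate R2]
3. Guide goes to the east ledge with crate K5 and crate R1.  [the west ledge: crate K1, crate K7, crate M2, crate M3 | the east ledge: crate K4, crate K5, crate R1, crate R2]
4. Guide goes back to the west ledge with crate K4 and crate R2.  [the west ledge: crate K1, crate K4, crate K7, crate M2, crate M3, crate R2 | the east ledge: crate K5, crate R1]
5. Guide goes to the east ledge with crate K7 and crate M3.  [the west ledge: crate K1, crate K4, crate M2, crate R2 | the east ledge: crate K5, crate K7, crate M3, crate R1]
6. Guide goes back to the west ledge alone.  [the west ledge: crate K1, crate K4, crate M2, crate R2 | the east ledge: crate K5, crate K7, crate M3, crate R1]
7. Guide goes to the east ledge with crate K1 and crate M2.  [the west ledge: crate K4, crate R2 | the east ledge: crate K1, crate K5, crate K7, crate M2, crate M3, crate R1]
8. Guide goes back to the west ledge alone.  [the west ledge: crate K4, crate R2 | the east ledge: crate K1, crate K5, crate K7, crate M2, crate M3, crate R1]
9. Guide goes to the east ledge with crate K4 and crate R2.  [the west ledge: — | the east ledge: crate K1, crate K4, crate K5, crate K7, crate M2, crate M3, crate R1, crate R2]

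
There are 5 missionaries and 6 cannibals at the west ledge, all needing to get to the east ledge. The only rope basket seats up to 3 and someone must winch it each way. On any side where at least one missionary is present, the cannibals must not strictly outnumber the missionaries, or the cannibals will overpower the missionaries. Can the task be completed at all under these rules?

The cannibals already outnumber the missionaries at the west ledge before anyone moves, so the starting position itself is disallowed.

No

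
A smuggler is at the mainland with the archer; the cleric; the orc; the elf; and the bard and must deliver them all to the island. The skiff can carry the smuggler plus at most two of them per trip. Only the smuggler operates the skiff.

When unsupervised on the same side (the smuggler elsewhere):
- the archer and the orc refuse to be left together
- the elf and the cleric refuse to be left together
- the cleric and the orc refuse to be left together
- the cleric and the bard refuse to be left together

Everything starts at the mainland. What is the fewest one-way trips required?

5

Counting alone: the smuggler can take at most 2 across per trip to the island, so moving all 5 needs at least 3 loaded trips out, with a return between consecutive ones — at least 5 crossings.
The plan below uses exactly 5 crossings, so it is optimal:
1. Smuggler goes to the island with the archer and the cleric.
2. Smuggler goes back to the mainland alone.
3. Smuggler goes to the island with the bard and the elf.
4. Smuggler goes back to the mainland with the cleric.
5. Smuggler goes to the island with the cleric and the orc.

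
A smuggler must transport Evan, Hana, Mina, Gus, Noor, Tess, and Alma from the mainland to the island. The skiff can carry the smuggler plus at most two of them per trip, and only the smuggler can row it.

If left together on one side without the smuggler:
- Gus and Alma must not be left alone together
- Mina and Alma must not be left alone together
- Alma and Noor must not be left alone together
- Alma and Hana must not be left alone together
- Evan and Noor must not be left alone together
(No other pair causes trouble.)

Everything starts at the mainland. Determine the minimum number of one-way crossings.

9

Counting alone: the smuggler can take at most 2 across per trip to the island, so moving all 7 needs at least 4 loaded trips out, with a return between consecutive ones — at least 7 crossings.
The safety rule pushes this higher. Following every safe sequence of crossings, the most of the 7 that can be at the island as the skiff arrives there on crossing 7 is 6 — never all 7.
So no plan with fewer than 9 crossings exists, and this one achieves 9:
1. Smuggler goes to the island with Alma and Evan.  [the mainland: Gus, Hana, Mina, Noor, Tess | the island: Alma, Evan]
2. Smuggler goes back to the mainland alone.  [the mainland: Gus, Hana, Mina, Noor, Tess | the island: Alma, Evan]
3. Smuggler goes to the island with Tess.  [the mainland: Gus, Hana, Mina, Noor | the island: Alma, Evan, Tess]
4. Smuggler goes back to the mainland alone.  [the mainland: Gus, Hana, Mina, Noor | the island: Alma, Evan, Tess]
5. Smuggler goes to the island with Hana and Mina.  [the mainland: Gus, Noor | the island: Alma, Evan, Hana, Mina, Tess]
6. Smuggler goes back to the mainland with Alma.  [the mainland: Alma, Gus, Noor | the island: Evan, Hana, Mina, Tess]
7. Smuggler goes to the island with Gus and Noor.  [the mainland: Alma | the island: Evan, Gus, Hana, Mina, Noor, Tess]
8. Smuggler goes back to the mainland with Evan.  [the mainland: Alma, Evan | the island: Gus, Hana, Mina, Noor, Tess]
9. Smuggler goes to the island with Alma and Evan.  [the mainland: — | the island: Alma, Evan, Gus, Hana, Mina, Noor, Tess]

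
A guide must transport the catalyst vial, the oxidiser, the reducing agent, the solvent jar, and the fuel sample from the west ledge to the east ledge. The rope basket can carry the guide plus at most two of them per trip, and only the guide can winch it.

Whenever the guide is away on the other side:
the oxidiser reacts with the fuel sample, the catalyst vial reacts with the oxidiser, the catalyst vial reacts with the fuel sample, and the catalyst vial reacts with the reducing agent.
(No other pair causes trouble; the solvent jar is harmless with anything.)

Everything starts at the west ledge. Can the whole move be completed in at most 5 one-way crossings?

Counting alone: the guide can take at most 2 across per trip to the east ledge, so moving all 5 needs at least 3 loaded trips out, with a return between consecutive ones — at least 5 crossings.
The safety rule pushes this higher. Following every safe sequence of crossings, the most of the 5 that can be at the east ledge as the rope basket arrives there on crossing 5 is 4 — never all 5.
So the move cannot be finished within 5 crossings. (The shortest complete plan takes 7:)
1. Guide goes to the east ledge with the catalyst vial and the oxidiser.
2. Guide goes back to the west ledge with the catalyst vial.
3. Guide goes to the east ledge with the catalyst vial and the reducing agent.
4. Guide goes back to the west ledge with the catalyst vial.
5. Guide goes to the east ledge with the catalyst vial and the solvent jar.
6. Guide goes back to the west ledge with the catalyst vial.
7. Guide goes to the east ledge with the catalyst vial and the fuel sample.

No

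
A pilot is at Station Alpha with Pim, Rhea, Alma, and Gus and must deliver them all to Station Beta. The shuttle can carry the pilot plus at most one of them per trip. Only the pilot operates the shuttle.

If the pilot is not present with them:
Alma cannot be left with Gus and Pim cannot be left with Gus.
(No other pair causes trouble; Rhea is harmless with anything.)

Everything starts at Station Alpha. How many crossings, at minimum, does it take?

Counting alone: the pilot can take at most 1 across per trip to Station Beta, so moving all 4 needs at least 4 loaded trips out, with a return between consecutive ones — at least 7 crossings.
The safety rule pushes this higher. Following every safe sequence of crossings, the most of the 4 that can be at Station Beta as the shuttle arrives there on crossing 7 is 3 — never all 4.
So no plan with fewer than 9 crossings exists, and this one achieves 9:
1. Pilot goes to Station Beta with Gus.  [Station Alpha: Alma, Pim, Rhea | Station Beta: Gus]
2. Pilot goes back to Station Alpha alone.  [Station Alpha: Alma, Pim, Rhea | Station Beta: Gus]
3. Pilot goes to Station Beta with Pim.  [Station Alpha: Alma, Rhea | Station Beta: Gus, Pim]
4. Pilot goes back to Station Alpha with Gus.  [Station Alpha: Alma, Gus, Rhea | Station Beta: Pim]
5. Pilot goes to Station Beta with Alma.  [Station Alpha: Gus, Rhea | Station Beta: Alma, Pim]
6. Pilot goes back to Station Alpha alone.  [Station Alpha: Gus, Rhea | Station Beta: Alma, Pim]
7. Pilot goes to Station Beta with Rhea.  [Station Alpha: Gus | Station Beta: Alma, Pim, Rhea]
8. Pilot goes back to Station Alpha alone.  [Station Alpha: Gus | Station Beta: Alma, Pim, Rhea]
9. Pilot goes to Station Beta with Gus.  [Station Alpha: — | Station Beta: Alma, Gus, Pim, Rhea]

9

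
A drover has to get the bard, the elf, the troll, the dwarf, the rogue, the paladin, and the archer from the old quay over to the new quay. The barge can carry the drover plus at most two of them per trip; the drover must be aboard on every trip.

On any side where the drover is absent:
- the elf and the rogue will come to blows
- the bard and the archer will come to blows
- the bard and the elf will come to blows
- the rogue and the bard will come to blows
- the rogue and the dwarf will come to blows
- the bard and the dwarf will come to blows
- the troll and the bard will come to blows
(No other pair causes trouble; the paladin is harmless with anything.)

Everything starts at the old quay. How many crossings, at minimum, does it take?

11

Counting alone: the drover can take at most 2 across per trip to the new quay, so moving all 7 needs at least 4 loaded trips out, with a return between consecutive ones — at least 7 crossings.
The safety rule pushes this higher. Following every safe sequence of crossings, the most of the 7 that can be at the new quay as the barge arrives there on crossings 7, 9 is 5, 6 respectively — never all 7.
So no plan with fewer than 11 crossings exists, and this one achieves 11:
1. Drover goes to the new quay with the bard and the rogue.  [the old quay: the archer, the dwarf, the elf, the paladin, the troll | the new quay: the bard, the rogue]
2. Drover goes back to the old quay with the bard.  [the old quay: the archer, the bard, the dwarf, the elf, the paladin, the troll | the new quay: the rogue]
3. Drover goes to the new quay with the bard and the troll.  [the old quay: the archer, the dwarf, the elf, the paladin | the new quay: the bard, the rogue, the troll]
4. Drover goes back to the old quay with the bard.  [the old quay: the archer, the bard, the dwarf, the elf, the paladin | the new quay: the rogue, the troll]
5. Drover goes to the new quay with the bard and the paladin.  [the old quay: the archer, the dwarf, the elf | the new quay: the bard, the paladin, the rogue, the troll]
6. Drover goes back to the old quay with the bard.  [the old quay: the archer, the bard, the dwarf, the elf | the new quay: the paladin, the rogue, the troll]
7. Drover goes to the new quay with the archer and the bard.  [the old quay: the dwarf, the elf | the new quay: the archer, the bard, the paladin, the rogue, the troll]
8. Drover goes back to the old quay with the bard.  [the old quay: the bard, the dwarf, the elf | the new quay: the archer, the paladin, the rogue, the troll]
9. Drover goes to the new quay with the dwarf and the elf.  [the old quay: the bard | the new quay: the archer, the dwarf, the elf, the paladin, the rogue, the troll]
10. Drover goes back to the old quay with the rogue.  [the old quay: the bard, the rogue | the new quay: the archer, the dwarf, the elf, the paladin, the troll]
11. Drover goes to the new quay with the bard and the rogue.  [the old quay: — | the new quay: the archer, the bard, the dwarf, the elf, the paladin, the rogue, the troll]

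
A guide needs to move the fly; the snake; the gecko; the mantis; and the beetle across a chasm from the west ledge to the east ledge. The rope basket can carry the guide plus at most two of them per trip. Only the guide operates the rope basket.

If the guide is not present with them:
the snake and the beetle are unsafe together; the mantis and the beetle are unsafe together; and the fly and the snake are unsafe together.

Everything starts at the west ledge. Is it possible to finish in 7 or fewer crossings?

Yes

Yes — this plan uses 5 crossings (≤ 7):
1. Guide goes to the east ledge with the beetle and the fly.  [the west ledge: the gecko, the mantis, the snake | the east ledge: the beetle, the fly]
2. Guide goes back to the west ledge alone.  [the west ledge: the gecko, the mantis, the snake | the east ledge: the beetle, the fly]
3. Guide goes to the east ledge with the gecko.  [the west ledge: the mantis, the snake | the east ledge: the beetle, the fly, the gecko]
4. Guide goes back to the west ledge alone.  [the west ledge: the mantis, the snake | the east ledge: the beetle, the fly, the gecko]
5. Guide goes to the east ledge with the mantis and the snake.  [the west ledge: — | the east ledge: the beetle, the fly, the gecko, the mantis, the snake]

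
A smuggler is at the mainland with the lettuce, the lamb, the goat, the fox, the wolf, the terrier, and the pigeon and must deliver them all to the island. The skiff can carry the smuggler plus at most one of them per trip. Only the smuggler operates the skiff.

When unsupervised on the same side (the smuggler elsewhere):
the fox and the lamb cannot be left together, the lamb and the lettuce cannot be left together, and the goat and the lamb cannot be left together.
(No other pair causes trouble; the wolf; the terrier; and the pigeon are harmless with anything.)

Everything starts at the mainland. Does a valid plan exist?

No

Following every safe sequence of crossings from the start, the most of the 7 that can be at the island as the skiff arrives there on crossings 1, 3, 5, 7, 9 is 1, 2, 3, 4, 5 respectively; the best ever achieved is 5 of 7.
From crossing 11 on, no configuration arises that was not already reachable earlier: only 72 distinct safe configurations (who is on which side, and where the skiff is) can ever be reached, none of them has everyone across, and every continuation just revisits them. So no valid plan exists.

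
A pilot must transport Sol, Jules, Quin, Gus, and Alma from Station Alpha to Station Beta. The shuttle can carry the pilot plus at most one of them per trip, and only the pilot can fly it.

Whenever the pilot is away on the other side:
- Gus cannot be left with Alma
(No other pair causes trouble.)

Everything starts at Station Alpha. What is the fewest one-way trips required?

Counting alone: the pilot can take at most 1 across per trip to Station Beta, so moving all 5 needs at least 5 loaded trips out, with a return between consecutive ones — at least 9 crossings.
The plan below uses exactly 9 crossings, so it is optimal:
1. Pilot goes to Station Beta with Gus.  [Station Alpha: Alma, Jules, Quin, Sol | Station Beta: Gus]
2. Pilot goes back to Station Alpha alone.  [Station Alpha: Alma, Jules, Quin, Sol | Station Beta: Gus]
3. Pilot goes to Station Beta with Sol.  [Station Alpha: Alma, Jules, Quin | Station Beta: Gus, Sol]
4. Pilot goes back to Station Alpha alone.  [Station Alpha: Alma, Jules, Quin | Station Beta: Gus, Sol]
5. Pilot goes to Station Beta with Jules.  [Station Alpha: Alma, Quin | Station Beta: Gus, Jules, Sol]
6. Pilot goes back to Station Alpha alone.  [Station Alpha: Alma, Quin | Station Beta: Gus, Jules, Sol]
7. Pilot goes to Station Beta with Quin.  [Station Alpha: Alma | Station Beta: Gus, Jules, Quin, Sol]
8. Pilot goes back to Station Alpha alone.  [Station Alpha: Alma | Station Beta: Gus, Jules, Quin, Sol]
9. Pilot goes to Station Beta with Alma.  [Station Alpha: — | Station Beta: Alma, Gus, Jules, Quin, Sol]

9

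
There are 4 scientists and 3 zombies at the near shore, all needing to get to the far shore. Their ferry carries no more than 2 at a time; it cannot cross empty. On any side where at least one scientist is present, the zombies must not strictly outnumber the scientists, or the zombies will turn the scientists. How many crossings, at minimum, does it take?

11

Counting alone: each trip to the far shore takes at most 2 across and each return brings at least 1 back, so after t trips out (and t−1 returns) at most 2t − (t−1) of the 7 are across; that first reaches 7 at t = 6, so at least 11 crossings are needed.
The plan below uses exactly 11 crossings, so it is optimal:
1. 2 zombies → the far shore.  (the near shore: 4S 1Z; the far shore: 0S 2Z)
2. 1 zombie ← the near shore.  (the near shore: 4S 2Z; the far shore: 0S 1Z)
3. 2 zombies → the far shore.  (the near shore: 4S 0Z; the far shore: 0S 3Z)
4. 1 zombie ← the near shore.  (the near shore: 4S 1Z; the far shore: 0S 2Z)
5. 2 scientists → the far shore.  (the near shore: 2S 1Z; the far shore: 2S 2Z)
6. 1 zombie ← the near shore.  (the near shore: 2S 2Z; the far shore: 2S 1Z)
7. 1 scientist and 1 zombie → the far shore.  (the near shore: 1S 1Z; the far shore: 3S 2Z)
8. 1 scientist ← the near shore.  (the near shore: 2S 1Z; the far shore: 2S 2Z)
9. 1 scientist and 1 zombie → the far shore.  (the near shore: 1S 0Z; the far shore: 3S 3Z)
10. 1 zombie ← the near shore.  (the near shore: 1S 1Z; the far shore: 3S 2Z)
11. 1 scientist and 1 zombie → the far shore.  (the near shore: 0S 0Z; the far shore: 4S 3Z)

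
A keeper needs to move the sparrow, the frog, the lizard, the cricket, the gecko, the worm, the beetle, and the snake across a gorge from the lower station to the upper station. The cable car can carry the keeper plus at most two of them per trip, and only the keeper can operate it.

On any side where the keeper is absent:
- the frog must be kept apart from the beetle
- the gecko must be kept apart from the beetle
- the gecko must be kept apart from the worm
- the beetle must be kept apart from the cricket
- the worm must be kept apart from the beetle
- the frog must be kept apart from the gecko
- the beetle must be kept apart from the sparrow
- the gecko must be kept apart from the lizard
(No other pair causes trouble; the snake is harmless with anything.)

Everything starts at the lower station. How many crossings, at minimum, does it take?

13

Counting alone: the keeper can take at most 2 across per trip to the upper station, so moving all 8 needs at least 4 loaded trips out, with a return between consecutive ones — at least 7 crossings.
The safety rule pushes this higher. Following every safe sequence of crossings, the most of the 8 that can be at the upper station as the cable car arrives there on crossings 7, 9, 11 is 5, 6, 7 respectively — never all 8.
So no plan with fewer than 13 crossings exists, and this one achieves 13:
1. Keeper goes to the upper station with the beetle and the gecko.
2. Keeper goes back to the lower station with the gecko.
3. Keeper goes to the upper station with the gecko and the sparrow.
4. Keeper goes back to the lower station with the beetle.
5. Keeper goes to the upper station with the beetle and the cricket.
6. Keeper goes back to the lower station with the beetle.
7. Keeper goes to the upper station with the frog and the worm.
8. Keeper goes back to the lower station with the gecko.
9. Keeper goes to the upper station with the gecko and the lizard.
10. Keeper goes back to the lower station with the gecko.
11. Keeper goes to the upper station with the gecko and the snake.
12. Keeper goes back to the lower station with the gecko.
13. Keeper goes to the upper station with the beetle and the gecko.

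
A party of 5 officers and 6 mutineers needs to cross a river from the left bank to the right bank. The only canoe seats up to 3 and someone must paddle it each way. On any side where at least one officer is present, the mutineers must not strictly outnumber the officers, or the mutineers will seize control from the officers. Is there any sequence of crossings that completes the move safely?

The mutineers already outnumber the officers at the left bank before anyone moves, so the starting position itself is disallowed.

No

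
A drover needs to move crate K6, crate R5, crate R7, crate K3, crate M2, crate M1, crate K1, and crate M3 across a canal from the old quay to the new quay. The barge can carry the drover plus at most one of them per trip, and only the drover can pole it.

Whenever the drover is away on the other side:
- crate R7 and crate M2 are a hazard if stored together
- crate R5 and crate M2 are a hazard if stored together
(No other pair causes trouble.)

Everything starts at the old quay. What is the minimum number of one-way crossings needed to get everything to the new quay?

17

Counting alone: the drover can take at most 1 across per trip to the new quay, so moving all 8 needs at least 8 loaded trips out, with a return between consecutive ones — at least 15 crossings.
The safety rule pushes this higher. Following every safe sequence of crossings, the most of the 8 that can be at the new quay as the barge arrives there on crossing 15 is 7 — never all 8.
So no plan with fewer than 17 crossings exists, and this one achieves 17:
1. Drover goes to the new quay with crate M2.  [the old quay: crate K1, crate K3, crate K6, crate M1, crate M3, crate R5, crate R7 | the new quay: crate M2]
2. Drover goes back to the old quay alone.  [the old quay: crate K1, crate K3, crate K6, crate M1, crate M3, crate R5, crate R7 | the new quay: crate M2]
3. Drover goes to the new quay with crate K6.  [the old quay: crate K1, crate K3, crate M1, crate M3, crate R5, crate R7 | the new quay: crate K6, crate M2]
4. Drover goes back to the old quay alone.  [the old quay: crate K1, crate K3, crate M1, crate M3, crate R5, crate R7 | the new quay: crate K6, crate M2]
5. Drover goes to the new quay with crate R5.  [the old quay: crate K1, crate K3, crate M1, crate M3, crate R7 | the new quay: crate K6, crate M2, crate R5]
6. Drover goes back to the old quay with crate M2.  [the old quay: crate K1, crate K3, crate M1, crate M2, crate M3, crate R7 | the new quay: crate K6, crate R5]
7. Drover goes to the new quay with crate R7.  [the old quay: crate K1, crate K3, crate M1, crate M2, crate M3 | the new quay: crate K6, crate R5, crate R7]
8. Drover goes back to the old quay alone.  [the old quay: crate K1, crate K3, crate M1, crate M2, crate M3 | the new quay: crate K6, crate R5, crate R7]
9. Drover goes to the new quay with crate K3.  [the old quay: crate K1, crate M1, crate M2, crate M3 | the new quay: crate K3, crate K6, crate R5, crate R7]
10. Drover goes back to the old quay alone.  [the old quay: crate K1, crate M1, crate M2, crate M3 | the new quay: crate K3, crate K6, crate R5, crate R7]
11. Drover goes to the new quay with crate M1.  [the old quay: crate K1, crate M2, crate M3 | the new quay: crate K3, crate K6, crate M1, crate R5, crate R7]
12. Drover goes back to the old quay alone.  [the old quay: crate K1, crate M2, crate M3 | the new quay: crate K3, crate K6, crate M1, crate R5, crate R7]
13. Drover goes to the new quay with crate K1.  [the old quay: crate M2, crate M3 | the new quay: crate K1, crate K3, crate K6, crate M1, crate R5, crate R7]
14. Drover goes back to the old quay alone.  [the old quay: crate M2, crate M3 | the new quay: crate K1, crate K3, crate K6, crate M1, crate R5, crate R7]
15. Drover goes to the new quay with crate M3.  [the old quay: crate M2 | the new quay: crate K1, crate K3, crate K6, crate M1, crate M3, crate R5, crate R7]
16. Drover goes back to the old quay alone.  [the old quay: crate M2 | the new quay: crate K1, crate K3, crate K6, crate M1, crate M3, crate R5, crate R7]
17. Drover goes to the new quay with crate M2.  [the old quay: — | the new quay: crate K1, crate K3, crate K6, crate M1, crate M2, crate M3, crate R5, crate R7]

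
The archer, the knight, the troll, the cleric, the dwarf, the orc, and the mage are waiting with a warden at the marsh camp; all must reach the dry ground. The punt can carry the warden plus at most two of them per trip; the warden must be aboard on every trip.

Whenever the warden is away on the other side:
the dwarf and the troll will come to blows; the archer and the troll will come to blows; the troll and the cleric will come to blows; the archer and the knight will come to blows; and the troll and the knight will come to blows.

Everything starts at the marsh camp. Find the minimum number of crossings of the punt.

Counting alone: the warden can take at most 2 across per trip to the dry ground, so moving all 7 needs at least 4 loaded trips out, with a return between consecutive ones — at least 7 crossings.
The safety rule pushes this higher. Following every safe sequence of crossings, the most of the 7 that can be at the dry ground as the punt arrives there on crossings 7, 9 is 5, 6 respectively — never all 7.
So no plan with fewer than 11 crossings exists, and this one achieves 11:
1. Warden goes to the dry ground with the archer and the troll.
2. Warden goes back to the marsh camp with the archer.
3. Warden goes to the dry ground with the archer and the cleric.
4. Warden goes back to the marsh camp with the troll.
5. Warden goes to the dry ground with the dwarf and the knight.
6. Warden goes back to the marsh camp with the archer.
7. Warden goes to the dry ground with the archer and the orc.
8. Warden goes back to the marsh camp with the archer.
9. Warden goes to the dry ground with the archer and the mage.
10. Warden goes back to the marsh camp with the archer.
11. Warden goes to the dry ground with the archer and the troll.

11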